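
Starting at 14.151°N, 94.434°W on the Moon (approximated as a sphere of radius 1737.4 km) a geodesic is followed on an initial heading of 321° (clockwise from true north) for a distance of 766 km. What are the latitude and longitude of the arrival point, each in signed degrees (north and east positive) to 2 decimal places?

32.87°, -113.08°

Angular distance δ = d/R = 766/1737.4 = 0.44089 rad; initial bearing θ = 5.6025 rad.
sin φ₂ = sin φ₁ cos δ + cos φ₁ sin δ cos θ = (0.2445)(0.9044) + (0.9697)(0.4267)(0.7771) = 0.5427, so φ₂ = 32.87°.
Δλ = atan2(sin θ sin δ cos φ₁, cos δ − sin φ₁ sin φ₂) = atan2(-0.2604, 0.7717) = -18.647°.
λ₂ = -94.434° − 18.647° = -113.08°.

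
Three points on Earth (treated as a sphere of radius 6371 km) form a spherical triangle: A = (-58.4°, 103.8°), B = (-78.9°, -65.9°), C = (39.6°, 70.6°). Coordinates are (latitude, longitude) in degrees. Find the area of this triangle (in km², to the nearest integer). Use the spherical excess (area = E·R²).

Side lengths (central angles): a = 2.3937, b = 1.7773, c = 0.7429 rad; semiperimeter s = 2.4569.
By l'Huilier's theorem, tan(E/4) = √[tan(s/2) tan((s−a)/2) tan((s−b)/2) tan((s−c)/2)], giving spherical excess E = 0.7525 rad.
Area = E·R² = 0.7525 × (6371)² ≈ 30543308 km².

30543308 km²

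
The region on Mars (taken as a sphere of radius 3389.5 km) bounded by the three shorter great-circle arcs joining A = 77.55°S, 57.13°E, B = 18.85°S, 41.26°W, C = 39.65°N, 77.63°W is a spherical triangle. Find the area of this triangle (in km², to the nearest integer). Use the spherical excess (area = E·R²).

Side lengths (central angles): a = 1.1804, b = 2.4038, c = 1.2810 rad; semiperimeter s = 2.4326.
By l'Huilier's theorem, tan(E/4) = √[tan(s/2) tan((s−a)/2) tan((s−b)/2) tan((s−c)/2)], giving spherical excess E = 0.5374 rad.
Area = E·R² = 0.5374 × (3389.5)² ≈ 6173809 km².

6173809 km²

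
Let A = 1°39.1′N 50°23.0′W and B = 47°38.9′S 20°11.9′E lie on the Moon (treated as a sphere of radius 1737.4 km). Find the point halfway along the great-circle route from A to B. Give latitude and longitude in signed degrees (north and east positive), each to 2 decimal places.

-27.25°, -22.94°

Central angle δ = 1.3668 rad. Interpolating on the sphere with fraction f = 0.5:
P = [sin((1−f)δ)·A + sin(fδ)·B] / sin δ = 0.6448·A + 0.6448·B in Cartesian coordinates,
giving P = (0.8187, -0.3465, -0.4579), i.e. latitude -27.25°, longitude -22.94°.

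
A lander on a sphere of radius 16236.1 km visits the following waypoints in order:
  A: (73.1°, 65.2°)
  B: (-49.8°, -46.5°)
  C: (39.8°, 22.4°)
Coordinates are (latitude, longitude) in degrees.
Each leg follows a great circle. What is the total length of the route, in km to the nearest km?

71192 km

Leg A→B: central angle 2.4984 rad, distance 40564.4 km.
Leg B→C: central angle 1.8864 rad, distance 30627.8 km.
Total: 40564.4 + 30627.8 ≈ 71192 km.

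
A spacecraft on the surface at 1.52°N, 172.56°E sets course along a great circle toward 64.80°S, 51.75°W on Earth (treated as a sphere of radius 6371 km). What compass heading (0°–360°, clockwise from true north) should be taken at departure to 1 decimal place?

161.6°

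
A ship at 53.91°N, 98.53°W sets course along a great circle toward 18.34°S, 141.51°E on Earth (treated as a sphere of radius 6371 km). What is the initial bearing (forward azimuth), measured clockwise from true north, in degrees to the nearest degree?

284°

Δλ = -119.960° = -2.0937 rad.
y = sin Δλ · cos φ₂ = (-0.8664)(0.9492) = -0.8224
x = cos φ₁ sin φ₂ − sin φ₁ cos φ₂ cos Δλ = (0.5891)(-0.3147) − (0.8081)(0.9492)(-0.4994) = 0.1977
θ = atan2(y, x) = -76.48°; adding 360° gives 284°.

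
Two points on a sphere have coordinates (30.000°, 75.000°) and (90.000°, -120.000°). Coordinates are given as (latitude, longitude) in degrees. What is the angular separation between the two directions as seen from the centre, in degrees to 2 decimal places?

60.00°

Let φ₁ = 0.5236 rad, φ₂ = 1.5708 rad, and Δλ = 2.8798 rad.
Haversine: a = sin²(Δφ/2) + cos φ₁ cos φ₂ sin²(Δλ/2) = 0.2500 + (0.8660)(0.0000)(0.9830) = 0.25000.
Central angle c = 2·arcsin(√a) = 1.04720 rad.
So the angular separation is 60.00°.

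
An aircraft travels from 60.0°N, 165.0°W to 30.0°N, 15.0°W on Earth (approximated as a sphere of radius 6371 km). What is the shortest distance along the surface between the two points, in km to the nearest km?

9638 km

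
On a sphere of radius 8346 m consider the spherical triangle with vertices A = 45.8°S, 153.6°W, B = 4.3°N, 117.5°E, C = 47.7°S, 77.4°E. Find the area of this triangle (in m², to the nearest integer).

66275073 m²

Side lengths (central angles): a = 1.0952, b = 1.3336, c = 1.6112 rad; semiperimeter s = 2.0200.
By l'Huilier's theorem, tan(E/4) = √[tan(s/2) tan((s−a)/2) tan((s−b)/2) tan((s−c)/2)], giving spherical excess E = 0.9515 rad.
Area = E·R² = 0.9515 × (8346)² ≈ 66275073 m².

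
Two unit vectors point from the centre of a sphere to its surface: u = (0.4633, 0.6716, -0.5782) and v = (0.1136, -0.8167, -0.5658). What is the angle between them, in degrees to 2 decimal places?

u·v = -0.1687; |u| = 1.0000, |v| = 1.0000.
cos θ = (u·v)/(|u||v|) = -0.1687, so θ = 99.71°.

99.71°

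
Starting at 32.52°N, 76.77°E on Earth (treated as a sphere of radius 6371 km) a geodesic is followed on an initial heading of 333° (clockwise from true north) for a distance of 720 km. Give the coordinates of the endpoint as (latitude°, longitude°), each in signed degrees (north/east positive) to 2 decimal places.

Angular distance δ = d/R = 720/6371 = 0.11301 rad; initial bearing θ = 5.8119 rad.
sin φ₂ = sin φ₁ cos δ + cos φ₁ sin δ cos θ = (0.5376)(0.9936) + (0.8432)(0.1128)(0.8910) = 0.6189, so φ₂ = 38.24°.
Δλ = atan2(sin θ sin δ cos φ₁, cos δ − sin φ₁ sin φ₂) = atan2(-0.0432, 0.6609) = -3.737°.
λ₂ = 76.770° − 3.737° = 73.03°.

38.24°, 73.03°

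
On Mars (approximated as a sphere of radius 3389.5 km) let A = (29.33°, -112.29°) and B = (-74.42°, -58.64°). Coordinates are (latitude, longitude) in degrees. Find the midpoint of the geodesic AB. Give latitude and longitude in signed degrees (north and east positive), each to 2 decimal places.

-24.20°, -100.44°

Central angle δ = 1.9103 rad. Interpolating on the sphere with fraction f = 0.5:
P = [sin((1−f)δ)·A + sin(fδ)·B] / sin δ = 0.8658·A + 0.8658·B in Cartesian coordinates,
giving P = (-0.1653, -0.8970, -0.4099), i.e. latitude -24.20°, longitude -100.44°.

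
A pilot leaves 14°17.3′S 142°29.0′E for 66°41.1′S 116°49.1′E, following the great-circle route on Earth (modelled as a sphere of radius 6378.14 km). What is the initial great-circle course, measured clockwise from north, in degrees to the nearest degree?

192°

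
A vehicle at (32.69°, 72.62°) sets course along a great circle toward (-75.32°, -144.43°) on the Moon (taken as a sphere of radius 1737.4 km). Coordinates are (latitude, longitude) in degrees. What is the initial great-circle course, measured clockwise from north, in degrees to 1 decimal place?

167.8°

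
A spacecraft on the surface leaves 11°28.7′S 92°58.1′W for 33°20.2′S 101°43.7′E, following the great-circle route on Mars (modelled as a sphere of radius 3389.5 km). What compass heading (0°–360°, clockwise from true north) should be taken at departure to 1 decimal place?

196.9°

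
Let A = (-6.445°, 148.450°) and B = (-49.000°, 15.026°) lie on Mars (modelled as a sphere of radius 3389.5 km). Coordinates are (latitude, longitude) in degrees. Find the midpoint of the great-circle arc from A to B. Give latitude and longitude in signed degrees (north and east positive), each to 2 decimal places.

Central angle δ = 1.9427 rad. Interpolating on the sphere with fraction f = 0.5:
P = [sin((1−f)δ)·A + sin(fδ)·B] / sin δ = 0.8862·A + 0.8862·B in Cartesian coordinates,
giving P = (-0.1889, 0.6115, -0.7683), i.e. latitude -50.20°, longitude 107.17°.

-50.20°, 107.17°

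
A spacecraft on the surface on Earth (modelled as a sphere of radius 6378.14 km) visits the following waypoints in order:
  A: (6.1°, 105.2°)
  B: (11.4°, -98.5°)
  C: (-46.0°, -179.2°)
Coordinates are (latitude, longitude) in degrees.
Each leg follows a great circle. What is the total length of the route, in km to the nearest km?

Leg A→B: central angle 2.6291 rad, distance 16768.6 km.
Leg B→C: central angle 1.6029 rad, distance 10223.8 km.
Total: 16768.6 + 10223.8 ≈ 26992 km.

26992 km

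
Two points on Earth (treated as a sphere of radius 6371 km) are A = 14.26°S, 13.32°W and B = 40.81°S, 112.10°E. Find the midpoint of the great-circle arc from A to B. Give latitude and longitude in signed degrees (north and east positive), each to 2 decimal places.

Central angle δ = 1.8381 rad. Interpolating on the sphere with fraction f = 0.5:
P = [sin((1−f)δ)·A + sin(fδ)·B] / sin δ = 0.8243·A + 0.8243·B in Cartesian coordinates,
giving P = (0.5427, 0.3940, -0.7418), i.e. latitude -47.88°, longitude 35.98°.

-47.88°, 35.98°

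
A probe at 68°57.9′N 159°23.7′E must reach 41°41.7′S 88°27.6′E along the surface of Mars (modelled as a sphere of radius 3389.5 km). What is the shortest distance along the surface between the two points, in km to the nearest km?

7231 km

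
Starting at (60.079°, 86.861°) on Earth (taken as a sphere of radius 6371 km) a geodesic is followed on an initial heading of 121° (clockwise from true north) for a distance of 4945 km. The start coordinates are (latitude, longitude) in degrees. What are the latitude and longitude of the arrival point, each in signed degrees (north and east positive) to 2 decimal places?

26.01°, 128.79°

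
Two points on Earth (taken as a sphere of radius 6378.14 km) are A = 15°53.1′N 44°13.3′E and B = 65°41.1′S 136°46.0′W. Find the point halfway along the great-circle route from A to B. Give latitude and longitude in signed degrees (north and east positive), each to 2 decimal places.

-49.21°, 44.96°

The central angle between A and B is δ = 2.2723 rad.
With f = 0.5, the slerp weights are sin((1−f)δ)/sin δ = 1.1874 and sin(fδ)/sin δ = 1.1874.
Weighted sum of the unit vectors: (1.1874)·(0.6893,0.6708,0.2737) + (1.1874)·(-0.3000,-0.2820,-0.9113) = (0.4623, 0.4616, -0.7571).
Converting back: φ = atan2(z, √(x²+y²)) = -49.21°, λ = atan2(y, x) = 44.96°.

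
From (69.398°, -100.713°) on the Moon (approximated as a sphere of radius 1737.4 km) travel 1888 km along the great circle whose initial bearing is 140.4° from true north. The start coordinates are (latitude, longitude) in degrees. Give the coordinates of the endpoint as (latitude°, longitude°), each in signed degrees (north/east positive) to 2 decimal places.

11.29°, -65.59°

Angular distance δ = d/R = 1888/1737.4 = 1.08668 rad; initial bearing θ = 2.4504 rad.
sin φ₂ = sin φ₁ cos δ + cos φ₁ sin δ cos θ = (0.9360)(0.4654) + (0.3519)(0.8851)(-0.7705) = 0.1957, so φ₂ = 11.29°.
Δλ = atan2(sin θ sin δ cos φ₁, cos δ − sin φ₁ sin φ₂) = atan2(0.1985, 0.2822) = 35.121°.
λ₂ = -100.713° + 35.121° = -65.59°.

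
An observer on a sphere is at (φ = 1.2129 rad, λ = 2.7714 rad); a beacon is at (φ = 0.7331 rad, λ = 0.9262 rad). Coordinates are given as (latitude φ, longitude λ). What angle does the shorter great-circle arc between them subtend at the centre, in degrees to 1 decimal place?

In radians: φ₁ = 1.2129, φ₂ = 0.7331, Δλ = -105.722° = -1.8452 rad.
Haversine: a = sin²(Δφ/2) + cos φ₁ cos φ₂ sin²(Δλ/2) = 0.0565 + (0.3503)(0.7431)(0.6355) = 0.22188.
Central angle c = 2·arcsin(√a) = 0.98095 rad.
So the angular separation is 56.2°.

56.2°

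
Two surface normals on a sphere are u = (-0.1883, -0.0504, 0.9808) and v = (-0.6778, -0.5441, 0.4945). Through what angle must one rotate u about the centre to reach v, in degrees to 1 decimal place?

50.2°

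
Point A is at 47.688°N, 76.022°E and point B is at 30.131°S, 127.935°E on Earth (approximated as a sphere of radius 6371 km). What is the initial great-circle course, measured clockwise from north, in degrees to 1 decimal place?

Δλ = 51.913° = 0.9061 rad.
y = sin Δλ · cos φ₂ = (0.7871)(0.8649) = 0.6807
x = cos φ₁ sin φ₂ − sin φ₁ cos φ₂ cos Δλ = (0.6732)(-0.5020) − (0.7395)(0.8649)(0.6169) = -0.7324
θ = atan2(y, x) = 137.10°, so the bearing is 137.1°.

137.1°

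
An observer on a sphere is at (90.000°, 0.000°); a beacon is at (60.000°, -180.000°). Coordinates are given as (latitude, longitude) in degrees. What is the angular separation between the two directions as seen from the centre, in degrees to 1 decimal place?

30.0°

With latitudes φ₁ = 90.000°, φ₂ = 60.000° and longitude difference Δλ = -180.000°:
Haversine: a = sin²(Δφ/2) + cos φ₁ cos φ₂ sin²(Δλ/2) = 0.0670 + (0.0000)(0.5000)(1.0000) = 0.06699.
Central angle c = 2·arcsin(√a) = 0.52360 rad.
So the angular separation is 30.0°.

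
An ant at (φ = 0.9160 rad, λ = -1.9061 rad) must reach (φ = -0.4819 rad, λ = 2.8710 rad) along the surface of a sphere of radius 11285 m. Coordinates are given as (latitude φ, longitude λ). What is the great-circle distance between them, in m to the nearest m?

21554 m

In radians: φ₁ = 0.9160, φ₂ = -0.4819, Δλ = -86.292° = -1.5061 rad.
cos c = sin φ₁ sin φ₂ + cos φ₁ cos φ₂ cos Δλ = (0.7932)(-0.4635) + (0.6090)(0.8861)(0.0647) = -0.33271,
so c = arccos(-0.33271) = 1.90997 rad.
Distance = R·c = 11285 × 1.9100 ≈ 21554 m.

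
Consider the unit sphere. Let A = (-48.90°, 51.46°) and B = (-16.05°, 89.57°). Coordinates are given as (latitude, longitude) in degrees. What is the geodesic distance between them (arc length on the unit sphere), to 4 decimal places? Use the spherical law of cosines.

Let φ₁ = -0.8535 rad, φ₂ = -0.2801 rad, and Δλ = 0.6651 rad.
cos c = sin φ₁ sin φ₂ + cos φ₁ cos φ₂ cos Δλ = (-0.7536)(-0.2765) + (0.6574)(0.9610)(0.7868) = 0.70542,
so c = arccos(0.70542) = 0.78778 rad.
On the unit sphere the arc length equals the central angle: 0.7878.

0.7878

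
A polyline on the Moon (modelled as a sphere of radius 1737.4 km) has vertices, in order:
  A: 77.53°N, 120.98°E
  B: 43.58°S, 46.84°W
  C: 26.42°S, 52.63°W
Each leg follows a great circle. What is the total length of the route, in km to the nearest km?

4957 km

Leg A→B: central angle 2.5428 rad, distance 4417.8 km.
Leg B→C: central angle 0.3105 rad, distance 539.5 km.
Total: 4417.8 + 539.5 ≈ 4957 km.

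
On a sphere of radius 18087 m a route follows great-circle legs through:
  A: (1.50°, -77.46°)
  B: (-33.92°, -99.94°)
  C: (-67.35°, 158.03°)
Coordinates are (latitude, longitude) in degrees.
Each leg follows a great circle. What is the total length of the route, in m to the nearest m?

33021 m

Leg A→B: central angle 0.7199 rad, distance 13020.3 m.
Leg B→C: central angle 1.1058 rad, distance 20001.2 m.
Total: 13020.3 + 20001.2 ≈ 33021 m.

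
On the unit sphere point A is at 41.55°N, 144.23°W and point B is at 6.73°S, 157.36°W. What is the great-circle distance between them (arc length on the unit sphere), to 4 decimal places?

With latitudes φ₁ = 41.550°, φ₂ = -6.730° and longitude difference Δλ = -13.130°:
cos c = sin φ₁ sin φ₂ + cos φ₁ cos φ₂ cos Δλ = (0.6633)(-0.1172) + (0.7484)(0.9931)(0.9739) = 0.64606,
so c = arccos(0.64606) = 0.86838 rad.
On the unit sphere the arc length equals the central angle: 0.8684.

0.8684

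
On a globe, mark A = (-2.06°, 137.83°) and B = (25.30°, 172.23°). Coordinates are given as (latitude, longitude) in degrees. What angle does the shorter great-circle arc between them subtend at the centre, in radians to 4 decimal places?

0.7523 rad

With latitudes φ₁ = -2.060°, φ₂ = 25.300° and longitude difference Δλ = 34.400°:
cos c = sin φ₁ sin φ₂ + cos φ₁ cos φ₂ cos Δλ = (-0.0359)(0.4274) + (0.9994)(0.9041)(0.8251) = 0.73013,
so c = arccos(0.73013) = 0.75229 rad.
So the angular separation is 0.7523 rad.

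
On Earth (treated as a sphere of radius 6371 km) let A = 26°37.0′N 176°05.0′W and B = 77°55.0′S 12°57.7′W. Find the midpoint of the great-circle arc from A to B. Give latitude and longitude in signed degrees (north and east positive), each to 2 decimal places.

The central angle between A and B is δ = 2.2360 rad.
With f = 0.5, the slerp weights are sin((1−f)δ)/sin δ = 1.1428 and sin(fδ)/sin δ = 1.1428.
Weighted sum of the unit vectors: (1.1428)·(-0.8919,-0.0611,0.4480) + (1.1428)·(0.2040,-0.0470,-0.9778) = (-0.7862, -0.1235, -0.6055).
Converting back: φ = atan2(z, √(x²+y²)) = -37.27°, λ = atan2(y, x) = -171.08°.

-37.27°, -171.08°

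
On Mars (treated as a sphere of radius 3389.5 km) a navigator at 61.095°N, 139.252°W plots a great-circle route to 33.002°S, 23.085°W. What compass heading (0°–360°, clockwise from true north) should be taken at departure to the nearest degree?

With φ₁ = 1.0663, φ₂ = -0.5760, Δλ = 2.0275 rad, the forward-azimuth formula gives
θ = atan2( sin Δλ cos φ₂ , cos φ₁ sin φ₂ − sin φ₁ cos φ₂ cos Δλ ) = atan2(0.7527, 0.0605) = 85.41°.
So the initial bearing is 85°.

85°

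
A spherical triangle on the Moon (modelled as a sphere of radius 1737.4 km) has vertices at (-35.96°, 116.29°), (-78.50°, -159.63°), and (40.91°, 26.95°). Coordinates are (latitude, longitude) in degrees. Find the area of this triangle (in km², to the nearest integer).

Side lengths (central angles): a = 2.4839, b = 1.9579, c = 0.9372 rad; semiperimeter s = 2.6895.
By l'Huilier's theorem, tan(E/4) = √[tan(s/2) tan((s−a)/2) tan((s−b)/2) tan((s−c)/2)], giving spherical excess E = 1.7050 rad.
Area = E·R² = 1.7050 × (1737.4)² ≈ 5146670 km².

5146670 km²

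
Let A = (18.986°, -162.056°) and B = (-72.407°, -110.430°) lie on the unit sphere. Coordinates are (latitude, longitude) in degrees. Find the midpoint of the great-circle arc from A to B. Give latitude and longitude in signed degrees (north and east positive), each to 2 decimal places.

Central angle δ = 1.7039 rad. Interpolating on the sphere with fraction f = 0.5:
P = [sin((1−f)δ)·A + sin(fδ)·B] / sin δ = 0.7593·A + 0.7593·B in Cartesian coordinates,
giving P = (-0.7632, -0.4363, -0.4767), i.e. latitude -28.47°, longitude -150.25°.

-28.47°, -150.25°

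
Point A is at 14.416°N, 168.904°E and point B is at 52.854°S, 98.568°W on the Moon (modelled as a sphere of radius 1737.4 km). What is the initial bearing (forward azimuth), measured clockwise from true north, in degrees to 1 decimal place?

With φ₁ = 0.2516, φ₂ = -0.9225, Δλ = 1.6149 rad, the forward-azimuth formula gives
θ = atan2( sin Δλ cos φ₂ , cos φ₁ sin φ₂ − sin φ₁ cos φ₂ cos Δλ ) = atan2(0.6033, -0.7654) = 141.76°.
So the initial bearing is 141.8°.

141.8°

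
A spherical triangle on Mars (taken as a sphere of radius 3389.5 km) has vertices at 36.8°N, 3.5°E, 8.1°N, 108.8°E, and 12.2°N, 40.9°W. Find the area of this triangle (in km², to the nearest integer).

Side lengths (central angles): a = 2.5077, b = 0.8151, c = 1.6959 rad; semiperimeter s = 2.5093.
By l'Huilier's theorem, tan(E/4) = √[tan(s/2) tan((s−a)/2) tan((s−b)/2) tan((s−c)/2)], giving spherical excess E = 0.1420 rad.
Area = E·R² = 0.1420 × (3389.5)² ≈ 1631127 km².

1631127 km²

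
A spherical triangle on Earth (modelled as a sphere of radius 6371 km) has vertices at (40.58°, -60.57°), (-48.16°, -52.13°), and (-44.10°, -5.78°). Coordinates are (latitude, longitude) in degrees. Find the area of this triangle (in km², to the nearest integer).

Side lengths (central angles): a = 0.5565, b = 1.7095, c = 1.5543 rad; semiperimeter s = 1.9101.
By l'Huilier's theorem, tan(E/4) = √[tan(s/2) tan((s−a)/2) tan((s−b)/2) tan((s−c)/2)], giving spherical excess E = 0.5696 rad.
Area = E·R² = 0.5696 × (6371)² ≈ 23120538 km².

23120538 km²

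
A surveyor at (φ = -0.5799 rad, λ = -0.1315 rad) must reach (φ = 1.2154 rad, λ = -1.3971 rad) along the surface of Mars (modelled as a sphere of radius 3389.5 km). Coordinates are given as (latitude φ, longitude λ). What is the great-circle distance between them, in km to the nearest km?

6817 km

Let φ₁ = -0.5799 rad, φ₂ = 1.2154 rad, and Δλ = -1.2656 rad.
cos c = sin φ₁ sin φ₂ + cos φ₁ cos φ₂ cos Δλ = (-0.5479)(0.9375) + (0.8365)(0.3480)(0.3005) = -0.42624,
so c = arccos(-0.42624) = 2.01112 rad.
Distance = R·c = 3389.5 × 2.0111 ≈ 6817 km.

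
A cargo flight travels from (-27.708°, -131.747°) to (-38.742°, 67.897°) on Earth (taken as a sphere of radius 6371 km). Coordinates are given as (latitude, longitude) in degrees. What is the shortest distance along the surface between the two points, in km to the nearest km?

12349 km

With latitudes φ₁ = -27.708°, φ₂ = -38.742° and longitude difference Δλ = -160.356°:
Haversine: a = sin²(Δφ/2) + cos φ₁ cos φ₂ sin²(Δλ/2) = 0.0092 + (0.8853)(0.7800)(0.9709) = 0.67968.
Central angle c = 2·arcsin(√a) = 1.93838 rad.
Distance = R·c = 6371 × 1.9384 ≈ 12349 km.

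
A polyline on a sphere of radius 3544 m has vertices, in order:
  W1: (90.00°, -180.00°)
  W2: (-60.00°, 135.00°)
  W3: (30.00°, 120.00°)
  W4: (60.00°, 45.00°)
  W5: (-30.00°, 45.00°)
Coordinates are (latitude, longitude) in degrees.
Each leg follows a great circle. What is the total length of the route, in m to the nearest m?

23988 m

Leg W1→W2: central angle 2.6180 rad, distance 9278.2 m.
Leg W2→W3: central angle 1.5856 rad, distance 5619.2 m.
Leg W3→W4: central angle 0.9943 rad, distance 3523.8 m.
Leg W4→W5: central angle 1.5708 rad, distance 5566.9 m.
Total: 9278.2 + 5619.2 + 3523.8 + 5566.9 ≈ 23988 m.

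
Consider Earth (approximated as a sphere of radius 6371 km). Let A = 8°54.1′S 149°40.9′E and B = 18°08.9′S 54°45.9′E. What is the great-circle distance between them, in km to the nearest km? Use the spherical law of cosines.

10213 km

In radians: φ₁ = -0.1554, φ₂ = -0.3167, Δλ = -94.917° = -1.6566 rad.
cos c = sin φ₁ sin φ₂ + cos φ₁ cos φ₂ cos Δλ = (-0.1547)(-0.3115) + (0.9880)(0.9503)(-0.0857) = -0.03226,
so c = arccos(-0.03226) = 1.60307 rad.
Distance = R·c = 6371 × 1.6031 ≈ 10213 km.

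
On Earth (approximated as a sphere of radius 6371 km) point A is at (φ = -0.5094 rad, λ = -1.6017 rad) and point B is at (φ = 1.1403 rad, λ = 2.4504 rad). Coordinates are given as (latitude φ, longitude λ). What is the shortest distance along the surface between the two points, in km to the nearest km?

14656 km

With latitudes φ₁ = -29.186°, φ₂ = 65.334° and longitude difference Δλ = -127.832°:
cos c = sin φ₁ sin φ₂ + cos φ₁ cos φ₂ cos Δλ = (-0.4877)(0.9088) + (0.8730)(0.4173)(-0.6133) = -0.66662,
so c = arccos(-0.66662) = 2.30047 rad.
Distance = R·c = 6371 × 2.3005 ≈ 14656 km.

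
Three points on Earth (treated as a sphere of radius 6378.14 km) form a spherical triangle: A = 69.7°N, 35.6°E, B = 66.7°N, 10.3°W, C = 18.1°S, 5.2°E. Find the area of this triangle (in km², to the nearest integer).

11094413 km²

Side lengths (central angles): a = 1.4938, b = 1.5777, c = 0.2947 rad; semiperimeter s = 1.6831.
By l'Huilier's theorem, tan(E/4) = √[tan(s/2) tan((s−a)/2) tan((s−b)/2) tan((s−c)/2)], giving spherical excess E = 0.2727 rad.
Area = E·R² = 0.2727 × (6378.14)² ≈ 11094413 km².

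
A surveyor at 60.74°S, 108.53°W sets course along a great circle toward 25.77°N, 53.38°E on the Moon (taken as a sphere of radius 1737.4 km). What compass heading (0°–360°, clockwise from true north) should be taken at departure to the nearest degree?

With φ₁ = -1.0601, φ₂ = 0.4498, Δλ = 2.8259 rad, the forward-azimuth formula gives
θ = atan2( sin Δλ cos φ₂ , cos φ₁ sin φ₂ − sin φ₁ cos φ₂ cos Δλ ) = atan2(0.2796, -0.5343) = 152.37°.
So the initial bearing is 152°.

152°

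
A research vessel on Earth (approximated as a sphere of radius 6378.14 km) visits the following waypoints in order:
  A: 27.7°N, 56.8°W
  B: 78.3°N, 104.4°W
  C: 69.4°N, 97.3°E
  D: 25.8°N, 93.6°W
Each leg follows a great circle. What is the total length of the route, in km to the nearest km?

19040 km

Leg A→B: central angle 0.9567 rad, distance 6101.7 km.
Leg B→C: central angle 0.5542 rad, distance 3534.8 km.
Leg C→D: central angle 1.4743 rad, distance 9403.3 km.
Total: 6101.7 + 3534.8 + 9403.3 ≈ 19040 km.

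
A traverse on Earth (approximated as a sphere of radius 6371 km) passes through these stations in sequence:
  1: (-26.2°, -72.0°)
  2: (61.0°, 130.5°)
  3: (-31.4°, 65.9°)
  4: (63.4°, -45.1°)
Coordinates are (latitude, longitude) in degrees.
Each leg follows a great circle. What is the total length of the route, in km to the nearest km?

41723 km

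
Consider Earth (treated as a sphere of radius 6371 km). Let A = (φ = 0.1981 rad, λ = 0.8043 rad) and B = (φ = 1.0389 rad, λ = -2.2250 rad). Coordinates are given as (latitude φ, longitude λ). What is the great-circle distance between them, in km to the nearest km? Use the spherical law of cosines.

12113 km

With latitudes φ₁ = 11.350°, φ₂ = 59.525° and longitude difference Δλ = -173.566°:
cos c = sin φ₁ sin φ₂ + cos φ₁ cos φ₂ cos Δλ = (0.1968)(0.8618) + (0.9804)(0.5072)(-0.9937) = -0.32450,
so c = arccos(-0.32450) = 1.90128 rad.
Distance = R·c = 6371 × 1.9013 ≈ 12113 km.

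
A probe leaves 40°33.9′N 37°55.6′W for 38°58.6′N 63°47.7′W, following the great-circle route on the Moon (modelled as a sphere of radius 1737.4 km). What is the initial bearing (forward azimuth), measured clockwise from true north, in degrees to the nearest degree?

Δλ = -25.868° = -0.4515 rad.
y = sin Δλ · cos φ₂ = (-0.4363)(0.7774) = -0.3392
x = cos φ₁ sin φ₂ − sin φ₁ cos φ₂ cos Δλ = (0.7597)(0.6290) − (0.6503)(0.7774)(0.8998) = 0.0229
θ = atan2(y, x) = -86.13°; adding 360° gives 274°.

274°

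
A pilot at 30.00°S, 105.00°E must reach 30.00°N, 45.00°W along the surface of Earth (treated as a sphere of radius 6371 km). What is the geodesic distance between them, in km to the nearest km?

17135 km

With latitudes φ₁ = -30.000°, φ₂ = 30.000° and longitude difference Δλ = -150.000°:
cos c = sin φ₁ sin φ₂ + cos φ₁ cos φ₂ cos Δλ = (-0.5000)(0.5000) + (0.8660)(0.8660)(-0.8660) = -0.89952,
so c = arccos(-0.89952) = 2.68946 rad.
Distance = R·c = 6371 × 2.6895 ≈ 17135 km.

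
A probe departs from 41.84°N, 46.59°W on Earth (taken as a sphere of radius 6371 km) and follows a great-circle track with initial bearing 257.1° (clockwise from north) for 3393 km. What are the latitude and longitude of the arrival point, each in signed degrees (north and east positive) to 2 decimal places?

29.35°, -81.19°

Angular distance δ = d/R = 3393/6371 = 0.53257 rad; initial bearing θ = 4.4872 rad.
sin φ₂ = sin φ₁ cos δ + cos φ₁ sin δ cos θ = (0.6671)(0.8615) + (0.7450)(0.5077)(-0.2233) = 0.4902, so φ₂ = 29.35°.
Δλ = atan2(sin θ sin δ cos φ₁, cos δ − sin φ₁ sin φ₂) = atan2(-0.3687, 0.5345) = -34.600°.
λ₂ = -46.590° − 34.600° = -81.19°.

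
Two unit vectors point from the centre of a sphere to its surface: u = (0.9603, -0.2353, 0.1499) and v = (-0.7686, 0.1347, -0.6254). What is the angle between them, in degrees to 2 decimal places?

149.71°

u·v = -0.8635; |u| = 1.0000, |v| = 1.0000.
cos θ = (u·v)/(|u||v|) = -0.8635, so θ = 149.71°.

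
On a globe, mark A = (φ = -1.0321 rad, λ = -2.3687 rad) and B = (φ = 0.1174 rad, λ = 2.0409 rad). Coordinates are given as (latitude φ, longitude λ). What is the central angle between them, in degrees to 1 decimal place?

Let φ₁ = -1.0321 rad, φ₂ = 0.1174 rad, and Δλ = -1.8736 rad.
Haversine: a = sin²(Δφ/2) + cos φ₁ cos φ₂ sin²(Δλ/2) = 0.2955 + (0.5130)(0.9931)(0.6491) = 0.62623.
Central angle c = 2·arcsin(√a) = 1.82602 rad.
So the angular separation is 104.6°.

104.6°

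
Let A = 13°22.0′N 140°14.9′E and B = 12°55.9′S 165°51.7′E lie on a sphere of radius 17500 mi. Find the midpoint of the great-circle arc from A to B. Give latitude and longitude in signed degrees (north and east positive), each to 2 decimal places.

Central angle δ = 0.6380 rad. Interpolating on the sphere with fraction f = 0.5:
P = [sin((1−f)δ)·A + sin(fδ)·B] / sin δ = 0.5266·A + 0.5266·B in Cartesian coordinates,
giving P = (-0.8915, 0.4530, 0.0039), i.e. latitude 0.22°, longitude 153.07°.

0.22°, 153.07°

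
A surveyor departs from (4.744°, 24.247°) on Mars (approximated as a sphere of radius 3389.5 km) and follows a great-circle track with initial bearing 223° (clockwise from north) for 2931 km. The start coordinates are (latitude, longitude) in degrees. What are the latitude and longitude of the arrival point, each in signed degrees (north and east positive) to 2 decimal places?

-30.06°, -12.59°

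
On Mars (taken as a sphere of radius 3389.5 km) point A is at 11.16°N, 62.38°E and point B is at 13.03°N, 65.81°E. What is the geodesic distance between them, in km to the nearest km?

Let φ₁ = 0.1948 rad, φ₂ = 0.2274 rad, and Δλ = 0.0599 rad.
cos c = sin φ₁ sin φ₂ + cos φ₁ cos φ₂ cos Δλ = (0.1935)(0.2255) + (0.9811)(0.9743)(0.9982) = 0.99776,
so c = arccos(0.99776) = 0.06702 rad.
Distance = R·c = 3389.5 × 0.0670 ≈ 227 km.

227 km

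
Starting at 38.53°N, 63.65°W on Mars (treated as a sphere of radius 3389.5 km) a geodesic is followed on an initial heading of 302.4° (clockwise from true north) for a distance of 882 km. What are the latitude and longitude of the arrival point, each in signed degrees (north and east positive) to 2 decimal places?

45.22°, -81.61°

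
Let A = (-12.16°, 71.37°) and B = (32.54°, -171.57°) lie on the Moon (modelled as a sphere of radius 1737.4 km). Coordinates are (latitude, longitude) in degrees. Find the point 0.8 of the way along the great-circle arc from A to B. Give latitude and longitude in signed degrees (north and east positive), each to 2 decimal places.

31.07°, 160.35°

The central angle between A and B is δ = 2.0808 rad.
With f = 0.8, the slerp weights are sin((1−f)δ)/sin δ = 0.4632 and sin(fδ)/sin δ = 1.1408.
Weighted sum of the unit vectors: (0.4632)·(0.3123,0.9263,-0.2106) + (1.1408)·(-0.8339,-0.1236,0.5379) = (-0.8067, 0.2881, 0.5160).
Converting back: φ = atan2(z, √(x²+y²)) = 31.07°, λ = atan2(y, x) = 160.35°.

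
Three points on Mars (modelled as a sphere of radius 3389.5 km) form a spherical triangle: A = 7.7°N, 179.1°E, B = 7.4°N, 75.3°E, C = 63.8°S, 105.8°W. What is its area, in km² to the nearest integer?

29900033 km²

Side lengths (central angles): a = 2.1571, b = 1.5785, c = 1.7897 rad; semiperimeter s = 2.7627.
By l'Huilier's theorem, tan(E/4) = √[tan(s/2) tan((s−a)/2) tan((s−b)/2) tan((s−c)/2)], giving spherical excess E = 2.6026 rad.
Area = E·R² = 2.6026 × (3389.5)² ≈ 29900033 km².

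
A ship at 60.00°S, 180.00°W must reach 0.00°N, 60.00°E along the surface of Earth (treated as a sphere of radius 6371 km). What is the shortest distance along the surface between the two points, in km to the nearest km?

Let φ₁ = -1.0472 rad, φ₂ = 0.0000 rad, and Δλ = -2.0944 rad.
cos c = sin φ₁ sin φ₂ + cos φ₁ cos φ₂ cos Δλ = (-0.8660)(0.0000) + (0.5000)(1.0000)(-0.5000) = -0.25000,
so c = arccos(-0.25000) = 1.82348 rad.
Distance = R·c = 6371 × 1.8235 ≈ 11617 km.

11617 km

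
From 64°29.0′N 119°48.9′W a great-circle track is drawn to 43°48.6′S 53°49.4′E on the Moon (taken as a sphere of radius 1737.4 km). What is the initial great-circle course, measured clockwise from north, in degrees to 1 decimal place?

12.9°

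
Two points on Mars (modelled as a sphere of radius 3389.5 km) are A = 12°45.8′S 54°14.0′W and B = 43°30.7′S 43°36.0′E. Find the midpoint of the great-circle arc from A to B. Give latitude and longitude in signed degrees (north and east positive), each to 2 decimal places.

Central angle δ = 1.5151 rad. Interpolating on the sphere with fraction f = 0.5:
P = [sin((1−f)δ)·A + sin(fδ)·B] / sin δ = 0.6882·A + 0.6882·B in Cartesian coordinates,
giving P = (0.7537, -0.2004, -0.6259), i.e. latitude -38.75°, longitude -14.89°.

-38.75°, -14.89°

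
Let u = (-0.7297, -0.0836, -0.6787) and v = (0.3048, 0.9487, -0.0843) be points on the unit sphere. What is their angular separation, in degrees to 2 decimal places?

u·v = -0.2445; |u| = 1.0000, |v| = 1.0000.
cos θ = (u·v)/(|u||v|) = -0.2445, so θ = 104.15°.

104.15°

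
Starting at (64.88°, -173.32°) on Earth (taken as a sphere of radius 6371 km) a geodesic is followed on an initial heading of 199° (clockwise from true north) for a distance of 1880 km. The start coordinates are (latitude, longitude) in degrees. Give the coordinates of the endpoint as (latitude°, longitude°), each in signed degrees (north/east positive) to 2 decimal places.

48.55°, 178.46°

Angular distance δ = d/R = 1880/6371 = 0.29509 rad; initial bearing θ = 3.4732 rad.
sin φ₂ = sin φ₁ cos δ + cos φ₁ sin δ cos θ = (0.9054)(0.9568) + (0.4245)(0.2908)(-0.9455) = 0.7496, so φ₂ = 48.55°.
Δλ = atan2(sin θ sin δ cos φ₁, cos δ − sin φ₁ sin φ₂) = atan2(-0.0402, 0.2781) = -8.224°.
λ₂ = -173.320° − 8.224° = -181.54° → 178.46° after wrapping to (−180°, 180°].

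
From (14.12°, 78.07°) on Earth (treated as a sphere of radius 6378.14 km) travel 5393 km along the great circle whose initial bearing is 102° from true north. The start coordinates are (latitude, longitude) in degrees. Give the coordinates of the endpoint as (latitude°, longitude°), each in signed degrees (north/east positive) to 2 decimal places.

0.63°, 125.13°

Angular distance δ = d/R = 5393/6378.14 = 0.84554 rad; initial bearing θ = 1.7802 rad.
sin φ₂ = sin φ₁ cos δ + cos φ₁ sin δ cos θ = (0.2440)(0.6633) + (0.9698)(0.7483)(-0.2079) = 0.0109, so φ₂ = 0.63°.
Δλ = atan2(sin θ sin δ cos φ₁, cos δ − sin φ₁ sin φ₂) = atan2(0.7099, 0.6607) = 47.056°.
λ₂ = 78.070° + 47.056° = 125.13°.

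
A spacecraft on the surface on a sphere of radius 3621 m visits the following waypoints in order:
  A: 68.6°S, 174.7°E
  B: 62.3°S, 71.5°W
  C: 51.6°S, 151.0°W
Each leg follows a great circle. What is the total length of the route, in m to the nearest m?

5221 m

Leg A→B: central angle 0.7138 rad, distance 2584.5 m.
Leg B→C: central angle 0.7280 rad, distance 2636.2 m.
Total: 2584.5 + 2636.2 ≈ 5221 m.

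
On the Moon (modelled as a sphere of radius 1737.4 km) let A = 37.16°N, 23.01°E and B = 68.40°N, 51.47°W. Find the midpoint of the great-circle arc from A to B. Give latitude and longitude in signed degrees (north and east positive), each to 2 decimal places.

57.87°, 1.40°

Central angle δ = 0.8761 rad. Interpolating on the sphere with fraction f = 0.5:
P = [sin((1−f)δ)·A + sin(fδ)·B] / sin δ = 0.5521·A + 0.5521·B in Cartesian coordinates,
giving P = (0.5316, 0.0130, 0.8469), i.e. latitude 57.87°, longitude 1.40°.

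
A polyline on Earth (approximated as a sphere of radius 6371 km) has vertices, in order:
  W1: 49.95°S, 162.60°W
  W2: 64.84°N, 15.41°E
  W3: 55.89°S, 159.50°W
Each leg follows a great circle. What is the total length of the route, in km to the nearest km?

Leg W1→W2: central angle 2.8811 rad, distance 18355.3 km.
Leg W2→W3: central angle 2.9795 rad, distance 18982.1 km.
Total: 18355.3 + 18982.1 ≈ 37337 km.

37337 km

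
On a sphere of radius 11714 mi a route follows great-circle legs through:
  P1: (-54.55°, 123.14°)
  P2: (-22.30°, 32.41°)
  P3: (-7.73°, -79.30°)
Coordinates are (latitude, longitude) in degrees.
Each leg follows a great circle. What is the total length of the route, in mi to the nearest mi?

36627 mi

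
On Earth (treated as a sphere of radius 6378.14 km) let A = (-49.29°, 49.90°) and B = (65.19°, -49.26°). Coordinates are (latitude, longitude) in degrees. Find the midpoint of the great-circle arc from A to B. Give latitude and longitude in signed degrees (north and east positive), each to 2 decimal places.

11.79°, 14.62°

The central angle between A and B is δ = 2.3915 rad.
With f = 0.5, the slerp weights are sin((1−f)δ)/sin δ = 1.3649 and sin(fδ)/sin δ = 1.3649.
Weighted sum of the unit vectors: (1.3649)·(0.4201,0.4989,-0.7580) + (1.3649)·(0.2738,-0.3179,0.9077) = (0.9472, 0.2470, 0.2043).
Converting back: φ = atan2(z, √(x²+y²)) = 11.79°, λ = atan2(y, x) = 14.62°.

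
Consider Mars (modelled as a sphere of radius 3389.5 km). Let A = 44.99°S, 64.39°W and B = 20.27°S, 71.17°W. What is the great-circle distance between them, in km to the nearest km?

In radians: φ₁ = -0.7852, φ₂ = -0.3538, Δλ = -6.780° = -0.1183 rad.
cos c = sin φ₁ sin φ₂ + cos φ₁ cos φ₂ cos Δλ = (-0.7070)(-0.3464) + (0.7072)(0.9381)(0.9930) = 0.90372,
so c = arccos(0.90372) = 0.44241 rad.
Distance = R·c = 3389.5 × 0.4424 ≈ 1500 km.

1500 km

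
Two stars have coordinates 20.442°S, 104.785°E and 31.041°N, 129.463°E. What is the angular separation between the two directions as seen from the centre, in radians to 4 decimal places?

0.9891 rad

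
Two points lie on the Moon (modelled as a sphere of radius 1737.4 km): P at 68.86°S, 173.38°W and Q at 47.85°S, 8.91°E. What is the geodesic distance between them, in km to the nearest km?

1919 km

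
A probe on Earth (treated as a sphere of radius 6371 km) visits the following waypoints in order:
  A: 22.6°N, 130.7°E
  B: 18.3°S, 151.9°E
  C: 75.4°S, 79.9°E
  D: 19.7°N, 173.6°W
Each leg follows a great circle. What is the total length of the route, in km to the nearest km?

25223 km

Leg A→B: central angle 0.8002 rad, distance 5098.3 km.
Leg B→C: central angle 1.1834 rad, distance 7539.2 km.
Leg C→D: central angle 1.9754 rad, distance 12585.0 km.
Total: 5098.3 + 7539.2 + 12585.0 ≈ 25223 km.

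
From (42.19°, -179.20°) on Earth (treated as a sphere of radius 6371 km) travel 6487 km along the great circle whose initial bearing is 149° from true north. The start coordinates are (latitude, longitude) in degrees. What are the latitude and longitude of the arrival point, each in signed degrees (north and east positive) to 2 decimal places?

-10.84°, -152.69°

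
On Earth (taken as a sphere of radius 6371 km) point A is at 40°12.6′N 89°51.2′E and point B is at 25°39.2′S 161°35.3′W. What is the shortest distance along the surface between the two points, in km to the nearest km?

With latitudes φ₁ = 40.210°, φ₂ = -25.653° and longitude difference Δλ = 108.558°:
cos c = sin φ₁ sin φ₂ + cos φ₁ cos φ₂ cos Δλ = (0.6456)(-0.4329) + (0.7637)(0.9014)(-0.3183) = -0.49859,
so c = arccos(-0.49859) = 2.09277 rad.
Distance = R·c = 6371 × 2.0928 ≈ 13333 km.

13333 km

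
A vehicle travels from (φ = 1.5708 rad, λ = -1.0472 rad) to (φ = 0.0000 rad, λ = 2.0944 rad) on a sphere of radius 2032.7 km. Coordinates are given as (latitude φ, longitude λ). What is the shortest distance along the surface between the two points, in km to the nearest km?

3193 km

With latitudes φ₁ = 90.000°, φ₂ = 0.000° and longitude difference Δλ = -180.000°:
cos c = sin φ₁ sin φ₂ + cos φ₁ cos φ₂ cos Δλ = (1.0000)(0.0000) + (-0.0000)(1.0000)(-1.0000) = 0.00000,
so c = arccos(0.00000) = 1.57079 rad.
Distance = R·c = 2032.7 × 1.5708 ≈ 3193 km.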